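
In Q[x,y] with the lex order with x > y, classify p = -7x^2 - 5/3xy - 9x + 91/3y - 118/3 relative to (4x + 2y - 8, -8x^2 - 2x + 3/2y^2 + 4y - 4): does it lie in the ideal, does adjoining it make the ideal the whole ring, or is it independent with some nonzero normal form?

Adjoining -7x^2 - 5/3xy - 9x + 91/3y - 118/3 makes the ideal the whole ring: the system is inconsistent.

First compute the reduced Gröbner basis of I by Buchberger's algorithm.
f_1 = 4x + 2y - 8, LT = x.
f_2 = -8x^2 - 2x + 3/2y^2 + 4y - 4, LT = x^2.

S(f_1,f_2): lcm = x^2. S = 1/2xy - 9/4x + 3/16y^2 + 1/2y - 1/2.
  reduce S modulo (f_1, f_2):
  remainder -1/16y^2 + 21/8y - 5 ≠ 0; add h_3 = -1/16y^2 + 21/8y - 5 to the basis.

The other S-polynomials (S(f_1,h_3), S(f_2,h_3)) all reduce to 0 modulo the current basis, so we have a Gröbner basis.
Inter-reduce: drop elements whose leading term is divisible by another's, tail-reduce, and make monic.
Reduced Gröbner basis: {x + 1/2y - 2, y^2 - 42y + 80}.
Label its elements g_1 = x + 1/2y - 2, g_2 = y^2 - 42y + 80.

Reduce p = -7x^2 - 5/3xy - 9x + 91/3y - 118/3 modulo G:
  leading term x^2: subtract (-7x)·g_1 from -7x^2 - 5/3xy - 9x + 91/3y - 118/3 → 11/6xy - 23x + 91/3y - 118/3
  leading term xy: subtract (11/6y)·g_1 from 11/6xy - 23x + 91/3y - 118/3 → -23x - 11/12y^2 + 34y - 118/3
  leading term x: subtract (-23)·g_1 from -23x - 11/12y^2 + 34y - 118/3 → -11/12y^2 + 91/2y - 256/3
  leading term y^2: subtract (-11/12)·g_2 from -11/12y^2 + 91/2y - 256/3 → 7y - 12
  leading term y: no divisor's leading term divides it; move 7y to the remainder.
  leading term 1: no divisor's leading term divides it; move -12 to the remainder.
  normal form = 7y - 12.
The normal form is nonzero, so p ∉ I. Since p minus its normal form lies in I, I + (p) = I + (r) where r = 7y - 12; decide whether this ideal is the whole ring.
Run Buchberger on G together with r (pairs among the g_i already reduce to 0 since G is a Gröbner basis):
g_1 = x + 1/2y - 2, LT = x.
g_2 = y^2 - 42y + 80, LT = y^2.
r = 7y - 12, LT = y.

S(g_2,r): lcm = y^2. S = -282/7y + 80.
  reduce S modulo (g_1, g_2, r):
  remainder 536/49 ≠ 0; add m_4 = 536/49 to the basis.

The other S-polynomials (S(g_1,g_2), S(g_1,r), S(g_1,m_4), S(g_2,m_4), S(r,m_4)) all reduce to 0 modulo the current basis, so we have a Gröbner basis.
Inter-reduce: drop elements whose leading term is divisible by another's, tail-reduce, and make monic.
Reduced Gröbner basis: {1}.
The reduced Gröbner basis of I + (p) is {1}: the ideal is the whole ring, so the enlarged system has no common solution — adjoining p is inconsistent.

Ideal membership is decidable via reduction modulo a Gröbner basis.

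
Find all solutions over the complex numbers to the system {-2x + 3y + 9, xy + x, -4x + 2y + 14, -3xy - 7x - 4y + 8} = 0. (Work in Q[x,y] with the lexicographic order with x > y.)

Compute a lex Gröbner basis by Buchberger's algorithm.
f_1 = -2x + 3y + 9, LT = x.
f_2 = xy + x, LT = xy.
f_3 = -4x + 2y + 14, LT = x.
f_4 = -3xy - 7x - 4y + 8, LT = xy.

S(f_1,f_2): lcm = xy. S = -x - 3/2y^2 - 9/2y.
  leading term x: subtract (1/2)·f_1 from -x - 3/2y^2 - 9/2y → -3/2y^2 - 6y - 9/2
  leading term y^2: no divisor's leading term divides it; move -3/2y^2 to the remainder.
  leading term y: no divisor's leading term divides it; move -6y to the remainder.
  leading term 1: no divisor's leading term divides it; move -9/2 to the remainder.
  remainder -3/2y^2 - 6y - 9/2 ≠ 0; add h_5 = -3/2y^2 - 6y - 9/2 to the basis.

S(f_1,f_3): lcm = x. S = -y - 1.
  leading term y: no divisor's leading term divides it; move -y to the remainder.
  leading term 1: no divisor's leading term divides it; move -1 to the remainder.
  remainder -y - 1 ≠ 0; add h_6 = -y - 1 to the basis.

The other S-polynomials (S(f_1,f_4), S(f_2,f_3), S(f_2,f_4), S(f_3,f_4), S(f_1,h_5), S(f_2,h_5), S(f_3,h_5), S(f_4,h_5), S(f_1,h_6), S(f_2,h_6), S(f_3,h_6), S(f_4,h_6), S(h_5,h_6)) all reduce to 0 modulo the current basis, so we have a Gröbner basis.
Inter-reduce: drop elements whose leading term is divisible by another's, tail-reduce, and make monic.
Reduced Gröbner basis: {x - 3, y + 1}.

Since the basis is lex-ordered, y + 1 is univariate in y. Its roots are {-1}. Back-substituting each root into the other basis elements fixes the other coordinates.
  y = -1: the earlier basis element becomes x - 3 = 0, giving x = 3 — point (3, -1).

{(3, -1)}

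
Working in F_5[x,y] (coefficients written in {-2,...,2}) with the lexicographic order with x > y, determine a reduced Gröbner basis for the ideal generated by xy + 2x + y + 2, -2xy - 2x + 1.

G = {x + y, y^2 + y - 2}

This is the nonlinear analogue of row-reducing a linear system.

f_1 = xy + 2x + y + 2, LT = xy.
f_2 = -2xy - 2x + 1, LT = xy.

S(f_1,f_2): lcm = xy. S = x + y.
  leading term x: no divisor's leading term divides it; move x to the remainder.
  leading term y: no divisor's leading term divides it; move y to the remainder.
  remainder x + y ≠ 0; add g_3 = x + y to the basis.

S(f_1,g_3): lcm = xy. S = 2x - y^2 + y + 2.
  leading term x: subtract (2)·g_3 from 2x - y^2 + y + 2 → -y^2 - y + 2
  leading term y^2: no divisor's leading term divides it; move -y^2 to the remainder.
  leading term y: no divisor's leading term divides it; move -y to the remainder.
  leading term 1: no divisor's leading term divides it; move 2 to the remainder.
  remainder -y^2 - y + 2 ≠ 0; add g_4 = -y^2 - y + 2 to the basis.

The other S-polynomials (S(f_2,g_3), S(f_1,g_4), S(f_2,g_4), S(g_3,g_4)) all reduce to 0 modulo the current basis, so we have a Gröbner basis.
Inter-reduce: drop elements whose leading term is divisible by another's, tail-reduce, and make monic.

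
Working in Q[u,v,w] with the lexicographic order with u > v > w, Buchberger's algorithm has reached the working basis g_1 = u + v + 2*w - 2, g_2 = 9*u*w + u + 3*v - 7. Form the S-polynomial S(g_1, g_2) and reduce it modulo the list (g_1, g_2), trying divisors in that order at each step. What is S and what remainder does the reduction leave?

lcm(LM(g_1), LM(g_2)) = u*w.
S = (lcm/LT(g_1))·g_1 − (lcm/LT(g_2))·g_2 = -1/9*u + v*w - 1/3*v + 2*w**2 - 2*w + 7/9.
Reduce S modulo (g_1, g_2) in that order:
  leading term u: subtract (-1/9)·g_1 from -1/9*u + v*w - 1/3*v + 2*w**2 - 2*w + 7/9 → v*w - 2/9*v + 2*w**2 - 16/9*w + 5/9
  leading term v*w: no divisor's leading term divides it; move v*w to the remainder.
  leading term v: no divisor's leading term divides it; move -2/9*v to the remainder.
  leading term w**2: no divisor's leading term divides it; move 2*w**2 to the remainder.
  leading term w: no divisor's leading term divides it; move -16/9*w to the remainder.
  leading term 1: no divisor's leading term divides it; move 5/9 to the remainder.
The remainder v*w - 2/9*v + 2*w**2 - 16/9*w + 5/9 is nonzero, so it would be added as the next basis element.

S(g_1, g_2) = -1/9*u + v*w - 1/3*v + 2*w**2 - 2*w + 7/9; remainder on division = v*w - 2/9*v + 2*w**2 - 16/9*w + 5/9.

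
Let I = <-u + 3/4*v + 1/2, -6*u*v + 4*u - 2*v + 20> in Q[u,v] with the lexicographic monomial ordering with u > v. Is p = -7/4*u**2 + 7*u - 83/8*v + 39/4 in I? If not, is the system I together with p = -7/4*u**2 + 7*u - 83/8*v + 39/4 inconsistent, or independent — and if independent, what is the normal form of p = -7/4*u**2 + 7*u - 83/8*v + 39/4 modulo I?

Adjoining -7/4*u**2 + 7*u - 83/8*v + 39/4 makes the ideal the whole ring: the system is inconsistent.

First compute the reduced Gröbner basis of I by Buchberger's algorithm.
f_1 = -u + 3/4*v + 1/2, LT = u.
f_2 = -6*u*v + 4*u - 2*v + 20, LT = u*v.

S(f_1,f_2): lcm = u*v. S = 2/3*u - 3/4*v**2 - 5/6*v + 10/3.
  leading term u: subtract (-2/3)·f_1 from 2/3*u - 3/4*v**2 - 5/6*v + 10/3 → -3/4*v**2 - 1/3*v + 11/3
  leading term v**2: no divisor's leading term divides it; move -3/4*v**2 to the remainder.
  leading term v: no divisor's leading term divides it; move -1/3*v to the remainder.
  leading term 1: no divisor's leading term divides it; move 11/3 to the remainder.
  remainder -3/4*v**2 - 1/3*v + 11/3 ≠ 0; add h_3 = -3/4*v**2 - 1/3*v + 11/3 to the basis.

The other S-polynomials (S(f_1,h_3), S(f_2,h_3)) all reduce to 0 modulo the current basis, so we have a Gröbner basis.
Inter-reduce: drop elements whose leading term is divisible by another's, tail-reduce, and make monic.
Reduced Gröbner basis: {u - 3/4*v - 1/2, v**2 + 4/9*v - 44/9}.
Label its elements g_1 = u - 3/4*v - 1/2, g_2 = v**2 + 4/9*v - 44/9.

Reduce p = -7/4*u**2 + 7*u - 83/8*v + 39/4 modulo G:
  leading term u**2: subtract (-7/4*u)·g_1 from -7/4*u**2 + 7*u - 83/8*v + 39/4 → -21/16*u*v + 49/8*u - 83/8*v + 39/4
  leading term u*v: subtract (-21/16*v)·g_1 from -21/16*u*v + 49/8*u - 83/8*v + 39/4 → 49/8*u - 63/64*v**2 - 353/32*v + 39/4
  leading term u: subtract (49/8)·g_1 from 49/8*u - 63/64*v**2 - 353/32*v + 39/4 → -63/64*v**2 - 103/16*v + 205/16
  leading term v**2: subtract (-63/64)·g_2 from -63/64*v**2 - 103/16*v + 205/16 → -6*v + 8
  leading term v: no divisor's leading term divides it; move -6*v to the remainder.
  leading term 1: no divisor's leading term divides it; move 8 to the remainder.
  normal form = -6*v + 8.
The normal form is nonzero, so p ∉ I. Since p minus its normal form lies in I, I + (p) = I + (r) where r = -6*v + 8; decide whether this ideal is the whole ring.
Run Buchberger on G together with r (pairs among the g_i already reduce to 0 since G is a Gröbner basis):
g_1 = u - 3/4*v - 1/2, LT = u.
g_2 = v**2 + 4/9*v - 44/9, LT = v**2.
r = -6*v + 8, LT = v.

S(g_2,r): lcm = v**2. S = 16/9*v - 44/9.
  leading term v: subtract (-8/27)·r from 16/9*v - 44/9 → -68/27
  leading term 1: no divisor's leading term divides it; move -68/27 to the remainder.
  remainder -68/27 ≠ 0; add m_4 = -68/27 to the basis.

The other S-polynomials (S(g_1,g_2), S(g_1,r), S(g_1,m_4), S(g_2,m_4), S(r,m_4)) all reduce to 0 modulo the current basis, so we have a Gröbner basis.
Inter-reduce: drop elements whose leading term is divisible by another's, tail-reduce, and make monic.
Reduced Gröbner basis: {1}.
The reduced Gröbner basis of I + (p) is {1}: the ideal is the whole ring, so the enlarged system has no common solution — adjoining p is inconsistent.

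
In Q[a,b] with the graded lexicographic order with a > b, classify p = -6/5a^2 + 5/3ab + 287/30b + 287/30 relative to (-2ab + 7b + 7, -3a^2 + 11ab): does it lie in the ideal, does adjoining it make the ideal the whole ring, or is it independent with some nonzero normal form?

First compute the reduced Gröbner basis of I by Buchberger's algorithm.
f_1 = -2ab + 7b + 7, LT = ab.
f_2 = -3a^2 + 11ab, LT = a^2.

S(f_1,f_2): lcm = a^2b. S = 11/3ab^2 - 7/2ab - 7/2a.
  leading term ab^2: subtract (-11/6b)·f_1 from 11/3ab^2 - 7/2ab - 7/2a → -7/2ab + 77/6b^2 - 7/2a + 77/6b
  leading term ab: subtract (7/4)·f_1 from -7/2ab + 77/6b^2 - 7/2a + 77/6b → 77/6b^2 - 7/2a + 7/12b - 49/4
  leading term b^2: no divisor's leading term divides it; move 77/6b^2 to the remainder.
  leading term a: no divisor's leading term divides it; move -7/2a to the remainder.
  leading term b: no divisor's leading term divides it; move 7/12b to the remainder.
  leading term 1: no divisor's leading term divides it; move -49/4 to the remainder.
  remainder 77/6b^2 - 7/2a + 7/12b - 49/4 ≠ 0; add h_3 = 77/6b^2 - 7/2a + 7/12b - 49/4 to the basis.

The other S-polynomials (S(f_1,h_3), S(f_2,h_3)) all reduce to 0 modulo the current basis, so we have a Gröbner basis.
Inter-reduce: drop elements whose leading term is divisible by another's, tail-reduce, and make monic.
Reduced Gröbner basis: {a^2 - 77/6b - 77/6, ab - 7/2b - 7/2, b^2 - 3/11a + 1/22b - 21/22}.
Label its elements g_1 = a^2 - 77/6b - 77/6, g_2 = ab - 7/2b - 7/2, g_3 = b^2 - 3/11a + 1/22b - 21/22.

Reduce p = -6/5a^2 + 5/3ab + 287/30b + 287/30 modulo G:
  leading term a^2: subtract (-6/5)·g_1 from -6/5a^2 + 5/3ab + 287/30b + 287/30 → 5/3ab - 35/6b - 35/6
  leading term ab: subtract (5/3)·g_2 from 5/3ab - 35/6b - 35/6 → 0
  normal form = 0.
Since the normal form is 0, p ∈ I.

-6/5a^2 + 5/3ab + 287/30b + 287/30 lies in I (it reduces to 0).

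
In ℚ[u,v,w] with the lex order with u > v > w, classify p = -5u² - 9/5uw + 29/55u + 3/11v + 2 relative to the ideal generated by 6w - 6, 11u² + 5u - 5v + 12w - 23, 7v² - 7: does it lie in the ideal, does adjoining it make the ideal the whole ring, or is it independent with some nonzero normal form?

First compute the reduced Gröbner basis of I by Buchberger's algorithm.
f_1 = 6w - 6, LT = w.
f_2 = 11u² + 5u - 5v + 12w - 23, LT = u².
f_3 = 7v² - 7, LT = v².

S(f_1,f_2): leading monomials are coprime, so the S-polynomial reduces to 0 (Buchberger's first criterion).
S(f_1,f_3): leading monomials are coprime, so the S-polynomial reduces to 0 (Buchberger's first criterion).
S(f_2,f_3): leading monomials are coprime, so the S-polynomial reduces to 0 (Buchberger's first criterion).
Every S-polynomial of the final basis reduces to 0, so we have a Gröbner basis.
Inter-reduce: drop elements whose leading term is divisible by another's, tail-reduce, and make monic.
Reduced Gröbner basis: {u² + 5/11u - 5/11v - 1, v² - 1, w - 1}.
Label its elements g_1 = u² + 5/11u - 5/11v - 1, g_2 = v² - 1, g_3 = w - 1.

Reduce p = -5u² - 9/5uw + 29/55u + 3/11v + 2 modulo G:
  leading term u²: subtract (-5)·g_1 from -5u² - 9/5uw + 29/55u + 3/11v + 2 → -9/5uw + 14/5u - 2v - 3
  leading term uw: subtract (-9/5u)·g_3 from -9/5uw + 14/5u - 2v - 3 → u - 2v - 3
  leading term u: no divisor's leading term divides it; move u to the remainder.
  leading term v: no divisor's leading term divides it; move -2v to the remainder.
  leading term 1: no divisor's leading term divides it; move -3 to the remainder.
  normal form = u - 2v - 3.
The normal form is nonzero, so p ∉ I. Since p minus its normal form lies in I, I + (p) = I + (r) where r = u - 2v - 3; decide whether this ideal is the whole ring.
Run Buchberger on G together with r (pairs among the g_i already reduce to 0 since G is a Gröbner basis):
g_1 = u² + 5/11u - 5/11v - 1, LT = u².
g_2 = v² - 1, LT = v².
g_3 = w - 1, LT = w.
r = u - 2v - 3, LT = u.

S(g_1,g_2): leading monomials are coprime, so the S-polynomial reduces to 0 (Buchberger's first criterion).
S(g_1,g_3): leading monomials are coprime, so the S-polynomial reduces to 0 (Buchberger's first criterion).
S(g_1,r): lcm = u². S = 2uv + 38/11u - 5/11v - 1.
  leading term uv: subtract (2v)·r from 2uv + 38/11u - 5/11v - 1 → 38/11u + 4v² + 61/11v - 1
  leading term u: subtract (38/11)·r from 38/11u + 4v² + 61/11v - 1 → 4v² + 137/11v + 103/11
  leading term v²: subtract (4)·g_2 from 4v² + 137/11v + 103/11 → 137/11v + 147/11
  leading term v: no divisor's leading term divides it; move 137/11v to the remainder.
  leading term 1: no divisor's leading term divides it; move 147/11 to the remainder.
  remainder 137/11v + 147/11 ≠ 0; add m_5 = 137/11v + 147/11 to the basis.

S(g_2,g_3): leading monomials are coprime, so the S-polynomial reduces to 0 (Buchberger's first criterion).
S(g_2,r): leading monomials are coprime, so the S-polynomial reduces to 0 (Buchberger's first criterion).
S(g_3,r): leading monomials are coprime, so the S-polynomial reduces to 0 (Buchberger's first criterion).
S(g_1,m_5): leading monomials are coprime, so the S-polynomial reduces to 0 (Buchberger's first criterion).
S(g_2,m_5): lcm = v². S = -147/137v - 1.
  leading term v: subtract (-1617/18769)·m_5 from -147/137v - 1 → 2840/18769
  leading term 1: no divisor's leading term divides it; move 2840/18769 to the remainder.
  remainder 2840/18769 ≠ 0; add m_6 = 2840/18769 to the basis.

S(g_3,m_5): leading monomials are coprime, so the S-polynomial reduces to 0 (Buchberger's first criterion).
S(r,m_5): leading monomials are coprime, so the S-polynomial reduces to 0 (Buchberger's first criterion).
S(g_1,m_6): leading monomials are coprime, so the S-polynomial reduces to 0 (Buchberger's first criterion).
S(g_2,m_6): leading monomials are coprime, so the S-polynomial reduces to 0 (Buchberger's first criterion).
S(g_3,m_6): leading monomials are coprime, so the S-polynomial reduces to 0 (Buchberger's first criterion).
S(r,m_6): leading monomials are coprime, so the S-polynomial reduces to 0 (Buchberger's first criterion).
S(m_5,m_6): leading monomials are coprime, so the S-polynomial reduces to 0 (Buchberger's first criterion).
Every S-polynomial of the final basis reduces to 0, so we have a Gröbner basis.
Inter-reduce: drop elements whose leading term is divisible by another's, tail-reduce, and make monic.
Reduced Gröbner basis: {1}.
The reduced Gröbner basis of I + (p) is {1}: the ideal is the whole ring, so the enlarged system has no common solution — adjoining p is inconsistent.

Ideal membership is decidable via reduction modulo a Gröbner basis.

Adjoining -5u² - 9/5uw + 29/55u + 3/11v + 2 makes the ideal the whole ring: the system is inconsistent.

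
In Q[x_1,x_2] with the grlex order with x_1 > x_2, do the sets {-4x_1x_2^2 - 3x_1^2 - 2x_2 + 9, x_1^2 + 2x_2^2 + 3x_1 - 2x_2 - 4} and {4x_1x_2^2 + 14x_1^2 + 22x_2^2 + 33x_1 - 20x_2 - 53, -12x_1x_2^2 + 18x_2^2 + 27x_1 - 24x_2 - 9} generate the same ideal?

For a fixed monomial order, each ideal has a unique reduced Gröbner basis; comparing bases decides equality.
Buchberger on the first generating set:
f_1 = -4x_1x_2^2 - 3x_1^2 - 2x_2 + 9, LT = x_1x_2^2.
f_2 = x_1^2 + 2x_2^2 + 3x_1 - 2x_2 - 4, LT = x_1^2.

S(f_1,f_2): lcm = x_1^2x_2^2. S = -2x_2^4 + 3/4x_1^3 - 3x_1x_2^2 + 2x_2^3 + 1/2x_1x_2 + 4x_2^2 - 9/4x_1.
  leading term x_2^4: no divisor's leading term divides it; move -2x_2^4 to the remainder.
  leading term x_1^3: subtract (3/4x_1)·f_2 from 3/4x_1^3 - 3x_1x_2^2 + 2x_2^3 + 1/2x_1x_2 + 4x_2^2 - 9/4x_1 → -9/2x_1x_2^2 + 2x_2^3 - 9/4x_1^2 + 2x_1x_2 + 4x_2^2 + 3/4x_1
  leading term x_1x_2^2: subtract (9/8)·f_1 from -9/2x_1x_2^2 + 2x_2^3 - 9/4x_1^2 + 2x_1x_2 + 4x_2^2 + 3/4x_1 → 2x_2^3 + 9/8x_1^2 + 2x_1x_2 + 4x_2^2 + 3/4x_1 + 9/4x_2 - 81/8
  leading term x_2^3: no divisor's leading term divides it; move 2x_2^3 to the remainder.
  leading term x_1^2: subtract (9/8)·f_2 from 9/8x_1^2 + 2x_1x_2 + 4x_2^2 + 3/4x_1 + 9/4x_2 - 81/8 → 2x_1x_2 + 7/4x_2^2 - 21/8x_1 + 9/2x_2 - 45/8
  leading term x_1x_2: no divisor's leading term divides it; move 2x_1x_2 to the remainder.
  leading term x_2^2: no divisor's leading term divides it; move 7/4x_2^2 to the remainder.
  leading term x_1: no divisor's leading term divides it; move -21/8x_1 to the remainder.
  leading term x_2: no divisor's leading term divides it; move 9/2x_2 to the remainder.
  leading term 1: no divisor's leading term divides it; move -45/8 to the remainder.
  remainder -2x_2^4 + 2x_2^3 + 2x_1x_2 + 7/4x_2^2 - 21/8x_1 + 9/2x_2 - 45/8 ≠ 0; add g_3 = -2x_2^4 + 2x_2^3 + 2x_1x_2 + 7/4x_2^2 - 21/8x_1 + 9/2x_2 - 45/8 to the basis.

The other S-polynomials (S(f_1,g_3), S(f_2,g_3)) all reduce to 0 modulo the current basis, so we have a Gröbner basis.
Inter-reduce: drop elements whose leading term is divisible by another's, tail-reduce, and make monic.
Reduced Gröbner basis: {x_2^4 - x_2^3 - x_1x_2 - 7/8x_2^2 + 21/16x_1 - 9/4x_2 + 45/16, x_1x_2^2 - 3/2x_2^2 - 9/4x_1 + 2x_2 + 3/4, x_1^2 + 2x_2^2 + 3x_1 - 2x_2 - 4}.

Buchberger on the second generating set:
h_1 = 4x_1x_2^2 + 14x_1^2 + 22x_2^2 + 33x_1 - 20x_2 - 53, LT = x_1x_2^2.
h_2 = -12x_1x_2^2 + 18x_2^2 + 27x_1 - 24x_2 - 9, LT = x_1x_2^2.

S(h_1,h_2): lcm = x_1x_2^2. S = 7/2x_1^2 + 7x_2^2 + 21/2x_1 - 7x_2 - 14.
  leading term x_1^2: no divisor's leading term divides it; move 7/2x_1^2 to the remainder.
  leading term x_2^2: no divisor's leading term divides it; move 7x_2^2 to the remainder.
  leading term x_1: no divisor's leading term divides it; move 21/2x_1 to the remainder.
  leading term x_2: no divisor's leading term divides it; move -7x_2 to the remainder.
  leading term 1: no divisor's leading term divides it; move -14 to the remainder.
  remainder 7/2x_1^2 + 7x_2^2 + 21/2x_1 - 7x_2 - 14 ≠ 0; add k_3 = 7/2x_1^2 + 7x_2^2 + 21/2x_1 - 7x_2 - 14 to the basis.

S(h_1,k_3): lcm = x_1^2x_2^2. S = -2x_2^4 + 7/2x_1^3 + 5/2x_1x_2^2 + 2x_2^3 + 33/4x_1^2 - 5x_1x_2 + 4x_2^2 - 53/4x_1.
  leading term x_2^4: no divisor's leading term divides it; move -2x_2^4 to the remainder.
  leading term x_1^3: subtract (x_1)·k_3 from 7/2x_1^3 + 5/2x_1x_2^2 + 2x_2^3 + 33/4x_1^2 - 5x_1x_2 + 4x_2^2 - 53/4x_1 → -9/2x_1x_2^2 + 2x_2^3 - 9/4x_1^2 + 2x_1x_2 + 4x_2^2 + 3/4x_1
  leading term x_1x_2^2: subtract (-9/8)·h_1 from -9/2x_1x_2^2 + 2x_2^3 - 9/4x_1^2 + 2x_1x_2 + 4x_2^2 + 3/4x_1 → 2x_2^3 + 27/2x_1^2 + 2x_1x_2 + 115/4x_2^2 + 303/8x_1 - 45/2x_2 - 477/8
  leading term x_2^3: no divisor's leading term divides it; move 2x_2^3 to the remainder.
  leading term x_1^2: subtract (27/7)·k_3 from 27/2x_1^2 + 2x_1x_2 + 115/4x_2^2 + 303/8x_1 - 45/2x_2 - 477/8 → 2x_1x_2 + 7/4x_2^2 - 21/8x_1 + 9/2x_2 - 45/8
  leading term x_1x_2: no divisor's leading term divides it; move 2x_1x_2 to the remainder.
  leading term x_2^2: no divisor's leading term divides it; move 7/4x_2^2 to the remainder.
  leading term x_1: no divisor's leading term divides it; move -21/8x_1 to the remainder.
  leading term x_2: no divisor's leading term divides it; move 9/2x_2 to the remainder.
  leading term 1: no divisor's leading term divides it; move -45/8 to the remainder.
  remainder -2x_2^4 + 2x_2^3 + 2x_1x_2 + 7/4x_2^2 - 21/8x_1 + 9/2x_2 - 45/8 ≠ 0; add k_4 = -2x_2^4 + 2x_2^3 + 2x_1x_2 + 7/4x_2^2 - 21/8x_1 + 9/2x_2 - 45/8 to the basis.

The other S-polynomials (S(h_2,k_3), S(h_1,k_4), S(h_2,k_4), S(k_3,k_4)) all reduce to 0 modulo the current basis, so we have a Gröbner basis.
Inter-reduce: drop elements whose leading term is divisible by another's, tail-reduce, and make monic.
Reduced Gröbner basis: {x_2^4 - x_2^3 - x_1x_2 - 7/8x_2^2 + 21/16x_1 - 9/4x_2 + 45/16, x_1x_2^2 - 3/2x_2^2 - 9/4x_1 + 2x_2 + 3/4, x_1^2 + 2x_2^2 + 3x_1 - 2x_2 - 4}.

Same reduced basis, so the two generating sets span the same ideal.

Yes, the ideals are equal.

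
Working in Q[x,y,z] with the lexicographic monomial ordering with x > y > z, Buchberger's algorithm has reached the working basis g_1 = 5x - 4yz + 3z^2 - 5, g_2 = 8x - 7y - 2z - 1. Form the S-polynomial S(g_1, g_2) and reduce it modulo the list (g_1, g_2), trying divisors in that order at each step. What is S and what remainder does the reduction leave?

lcm(LM(g_1), LM(g_2)) = x.
S = (lcm/LT(g_1))·g_1 − (lcm/LT(g_2))·g_2 = -4/5yz + 7/8y + 3/5z^2 + 1/4z - 7/8.
Reduce S modulo (g_1, g_2) in that order:
  leading term yz: no divisor's leading term divides it; move -4/5yz to the remainder.
  leading term y: no divisor's leading term divides it; move 7/8y to the remainder.
  leading term z^2: no divisor's leading term divides it; move 3/5z^2 to the remainder.
  leading term z: no divisor's leading term divides it; move 1/4z to the remainder.
  leading term 1: no divisor's leading term divides it; move -7/8 to the remainder.
The remainder -4/5yz + 7/8y + 3/5z^2 + 1/4z - 7/8 is nonzero, so it would be added as the next basis element.
An S-polynomial is built so that the two leading terms cancel; whether anything survives reduction is exactly the Gröbner-basis criterion.

S(g_1, g_2) = -4/5yz + 7/8y + 3/5z^2 + 1/4z - 7/8; remainder on division = -4/5yz + 7/8y + 3/5z^2 + 1/4z - 7/8.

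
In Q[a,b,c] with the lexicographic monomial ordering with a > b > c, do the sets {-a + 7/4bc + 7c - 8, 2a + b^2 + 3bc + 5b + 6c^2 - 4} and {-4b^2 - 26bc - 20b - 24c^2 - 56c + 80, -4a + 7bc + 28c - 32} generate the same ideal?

Yes, the ideals are equal.

Equality of ideals is decidable: compute both reduced Gröbner bases (unique for the ordering) and check whether they agree.
Buchberger on the first generating set:
f_1 = -a + 7/4bc + 7c - 8, LT = a.
f_2 = 2a + b^2 + 3bc + 5b + 6c^2 - 4, LT = a.

S(f_1,f_2): lcm = a. S = -1/2b^2 - 13/4bc - 5/2b - 3c^2 - 7c + 10.
  leading term b^2: no divisor's leading term divides it; move -1/2b^2 to the remainder.
  leading term bc: no divisor's leading term divides it; move -13/4bc to the remainder.
  leading term b: no divisor's leading term divides it; move -5/2b to the remainder.
  leading term c^2: no divisor's leading term divides it; move -3c^2 to the remainder.
  leading term c: no divisor's leading term divides it; move -7c to the remainder.
  leading term 1: no divisor's leading term divides it; move 10 to the remainder.
  remainder -1/2b^2 - 13/4bc - 5/2b - 3c^2 - 7c + 10 ≠ 0; add g_3 = -1/2b^2 - 13/4bc - 5/2b - 3c^2 - 7c + 10 to the basis.

S(f_1,g_3): leading monomials are coprime, so the S-polynomial reduces to 0 (Buchberger's first criterion).
S(f_2,g_3): leading monomials are coprime, so the S-polynomial reduces to 0 (Buchberger's first criterion).
Every S-polynomial of the final basis reduces to 0, so we have a Gröbner basis.
Inter-reduce: drop elements whose leading term is divisible by another's, tail-reduce, and make monic.
Reduced Gröbner basis: {a - 7/4bc - 7c + 8, b^2 + 13/2bc + 5b + 6c^2 + 14c - 20}.

Buchberger on the second generating set:
h_1 = -4b^2 - 26bc - 20b - 24c^2 - 56c + 80, LT = b^2.
h_2 = -4a + 7bc + 28c - 32, LT = a.

S(h_1,h_2): leading monomials are coprime, so the S-polynomial reduces to 0 (Buchberger's first criterion).
Every S-polynomial of the final basis reduces to 0, so we have a Gröbner basis.
Inter-reduce: drop elements whose leading term is divisible by another's, tail-reduce, and make monic.
Reduced Gröbner basis: {a - 7/4bc - 7c + 8, b^2 + 13/2bc + 5b + 6c^2 + 14c - 20}.

These coincide, so the ideals are equal.
The same test decides containment: I ⊆ J iff every generator of I reduces to 0 modulo a Gröbner basis of J.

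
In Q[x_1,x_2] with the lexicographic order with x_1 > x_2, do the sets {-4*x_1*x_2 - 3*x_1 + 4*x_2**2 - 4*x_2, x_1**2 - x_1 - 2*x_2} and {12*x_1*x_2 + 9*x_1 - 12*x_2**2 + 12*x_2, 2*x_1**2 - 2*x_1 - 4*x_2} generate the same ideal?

Since reduced Gröbner bases are canonical representatives of ideals under a given ordering, it suffices to compute and compare them.
Buchberger on the first generating set:
f_1 = -4*x_1*x_2 - 3*x_1 + 4*x_2**2 - 4*x_2, LT = x_1*x_2.
f_2 = x_1**2 - x_1 - 2*x_2, LT = x_1**2.

S(f_1,f_2): lcm = x_1**2*x_2. S = 3/4*x_1**2 - x_1*x_2**2 + 2*x_1*x_2 + 2*x_2**2.
  reduce S modulo (f_1, f_2):
  remainder -21/16*x_1 - x_2**3 + 23/4*x_2**2 - 5/4*x_2 ≠ 0; add g_3 = -21/16*x_1 - x_2**3 + 23/4*x_2**2 - 5/4*x_2 to the basis.

S(f_1,g_3): lcm = x_1*x_2. S = 3/4*x_1 - 16/21*x_2**4 + 92/21*x_2**3 - 41/21*x_2**2 + x_2.
  reduce S modulo (f_1, f_2, g_3):
  remainder -16/21*x_2**4 + 80/21*x_2**3 + 4/3*x_2**2 + 2/7*x_2 ≠ 0; add g_4 = -16/21*x_2**4 + 80/21*x_2**3 + 4/3*x_2**2 + 2/7*x_2 to the basis.

The other S-polynomials (S(f_2,g_3), S(f_1,g_4), S(f_2,g_4), S(g_3,g_4)) all reduce to 0 modulo the current basis, so we have a Gröbner basis.
Inter-reduce: drop elements whose leading term is divisible by another's, tail-reduce, and make monic.
Reduced Gröbner basis: {x_1 + 16/21*x_2**3 - 92/21*x_2**2 + 20/21*x_2, x_2**4 - 5*x_2**3 - 7/4*x_2**2 - 3/8*x_2}.

Buchberger on the second generating set:
h_1 = 12*x_1*x_2 + 9*x_1 - 12*x_2**2 + 12*x_2, LT = x_1*x_2.
h_2 = 2*x_1**2 - 2*x_1 - 4*x_2, LT = x_1**2.

S(h_1,h_2): lcm = x_1**2*x_2. S = 3/4*x_1**2 - x_1*x_2**2 + 2*x_1*x_2 + 2*x_2**2.
  reduce S modulo (h_1, h_2):
  remainder -21/16*x_1 - x_2**3 + 23/4*x_2**2 - 5/4*x_2 ≠ 0; add k_3 = -21/16*x_1 - x_2**3 + 23/4*x_2**2 - 5/4*x_2 to the basis.

S(h_1,k_3): lcm = x_1*x_2. S = 3/4*x_1 - 16/21*x_2**4 + 92/21*x_2**3 - 41/21*x_2**2 + x_2.
  reduce S modulo (h_1, h_2, k_3):
  remainder -16/21*x_2**4 + 80/21*x_2**3 + 4/3*x_2**2 + 2/7*x_2 ≠ 0; add k_4 = -16/21*x_2**4 + 80/21*x_2**3 + 4/3*x_2**2 + 2/7*x_2 to the basis.

The other S-polynomials (S(h_2,k_3), S(h_1,k_4), S(h_2,k_4), S(k_3,k_4)) all reduce to 0 modulo the current basis, so we have a Gröbner basis.
Inter-reduce: drop elements whose leading term is divisible by another's, tail-reduce, and make monic.
Reduced Gröbner basis: {x_1 + 16/21*x_2**3 - 92/21*x_2**2 + 20/21*x_2, x_2**4 - 5*x_2**3 - 7/4*x_2**2 - 3/8*x_2}.

These coincide, so the ideals are equal.

Yes, the ideals are equal.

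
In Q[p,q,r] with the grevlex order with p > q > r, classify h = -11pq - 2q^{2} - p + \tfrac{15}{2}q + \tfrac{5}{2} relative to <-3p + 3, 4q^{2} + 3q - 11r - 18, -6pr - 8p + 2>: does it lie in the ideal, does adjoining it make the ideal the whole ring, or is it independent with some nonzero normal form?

First compute the reduced Gröbner basis of I by Buchberger's algorithm.
f_1 = -3p + 3, LT = p.
f_2 = 4q^{2} + 3q - 11r - 18, LT = q^{2}.
f_3 = -6pr - 8p + 2, LT = pr.

S(f_1,f_3): lcm = pr. S = -\tfrac{4}{3}p - r + \tfrac{1}{3}.
  reduce S modulo (f_1, f_2, f_3):
  remainder -r - 1 ≠ 0; add k_4 = -r - 1 to the basis.

The other S-polynomials (S(f_1,f_2), S(f_2,f_3), S(f_1,k_4), S(f_2,k_4), S(f_3,k_4)) all reduce to 0 modulo the current basis, so we have a Gröbner basis.
Inter-reduce: drop elements whose leading term is divisible by another's, tail-reduce, and make monic.
Reduced Gröbner basis: {q^{2} + \tfrac{3}{4}q - \tfrac{7}{4}, p - 1, r + 1}.
Label its elements g_1 = q^{2} + \tfrac{3}{4}q - \tfrac{7}{4}, g_2 = p - 1, g_3 = r + 1.

Reduce h = -11pq - 2q^{2} - p + \tfrac{15}{2}q + \tfrac{5}{2} modulo G:
  leading term pq: subtract (-11q)·g_2 from -11pq - 2q^{2} - p + \tfrac{15}{2}q + \tfrac{5}{2} → -2q^{2} - p - \tfrac{7}{2}q + \tfrac{5}{2}
  leading term q^{2}: subtract (-2)·g_1 from -2q^{2} - p - \tfrac{7}{2}q + \tfrac{5}{2} → -p - 2q - 1
  leading term p: subtract (-1)·g_2 from -p - 2q - 1 → -2q - 2
  leading term q: no divisor's leading term divides it; move -2q to the remainder.
  leading term 1: no divisor's leading term divides it; move -2 to the remainder.
  normal form = -2q - 2.
The normal form is nonzero, so h ∉ I. Since h minus its normal form lies in I, I + (h) = I + (n) where n = -2q - 2; decide whether this ideal is the whole ring.
Run Buchberger on G together with n (pairs among the g_i already reduce to 0 since G is a Gröbner basis):
g_1 = q^{2} + \tfrac{3}{4}q - \tfrac{7}{4}, LT = q^{2}.
g_2 = p - 1, LT = p.
g_3 = r + 1, LT = r.
n = -2q - 2, LT = q.

S(g_1,n): lcm = q^{2}. S = -\tfrac{1}{4}q - \tfrac{7}{4}.
  reduce S modulo (g_1, g_2, g_3, n):
  remainder -\tfrac{3}{2} ≠ 0; add m_5 = -\tfrac{3}{2} to the basis.

The other S-polynomials (S(g_1,g_2), S(g_1,g_3), S(g_2,g_3), S(g_2,n), S(g_3,n), S(g_1,m_5), S(g_2,m_5), S(g_3,m_5), S(n,m_5)) all reduce to 0 modulo the current basis, so we have a Gröbner basis.
Inter-reduce: drop elements whose leading term is divisible by another's, tail-reduce, and make monic.
Reduced Gröbner basis: {1}.
The reduced Gröbner basis of I + (h) is {1}: the ideal is the whole ring, so the enlarged system has no common solution — adjoining h is inconsistent.

Adjoining -11pq - 2q^{2} - p + \tfrac{15}{2}q + \tfrac{5}{2} makes the ideal the whole ring: the system is inconsistent.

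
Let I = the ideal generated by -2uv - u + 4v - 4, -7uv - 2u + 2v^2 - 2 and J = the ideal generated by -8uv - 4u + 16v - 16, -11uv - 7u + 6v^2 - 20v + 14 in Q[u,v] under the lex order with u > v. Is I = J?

No, the ideals differ.

Two ideals are equal iff their reduced Gröbner bases coincide (the reduced basis is unique for a fixed ordering).
Buchberger on the first generating set:
f_1 = -2uv - u + 4v - 4, LT = uv.
f_2 = -7uv - 2u + 2v^2 - 2, LT = uv.

S(f_1,f_2): lcm = uv. S = 3/14u + 2/7v^2 - 2v + 12/7.
  leading term u: no divisor's leading term divides it; move 3/14u to the remainder.
  leading term v^2: no divisor's leading term divides it; move 2/7v^2 to the remainder.
  leading term v: no divisor's leading term divides it; move -2v to the remainder.
  leading term 1: no divisor's leading term divides it; move 12/7 to the remainder.
  remainder 3/14u + 2/7v^2 - 2v + 12/7 ≠ 0; add g_3 = 3/14u + 2/7v^2 - 2v + 12/7 to the basis.

S(f_1,g_3): lcm = uv. S = 1/2u - 4/3v^3 + 28/3v^2 - 10v + 2.
  leading term u: subtract (7/3)·g_3 from 1/2u - 4/3v^3 + 28/3v^2 - 10v + 2 → -4/3v^3 + 26/3v^2 - 16/3v - 2
  leading term v^3: no divisor's leading term divides it; move -4/3v^3 to the remainder.
  leading term v^2: no divisor's leading term divides it; move 26/3v^2 to the remainder.
  leading term v: no divisor's leading term divides it; move -16/3v to the remainder.
  leading term 1: no divisor's leading term divides it; move -2 to the remainder.
  remainder -4/3v^3 + 26/3v^2 - 16/3v - 2 ≠ 0; add g_4 = -4/3v^3 + 26/3v^2 - 16/3v - 2 to the basis.

The other S-polynomials (S(f_2,g_3), S(f_1,g_4), S(f_2,g_4), S(g_3,g_4)) all reduce to 0 modulo the current basis, so we have a Gröbner basis.
Inter-reduce: drop elements whose leading term is divisible by another's, tail-reduce, and make monic.
Reduced Gröbner basis: {u + 4/3v^2 - 28/3v + 8, v^3 - 13/2v^2 + 4v + 3/2}.

Buchberger on the second generating set:
h_1 = -8uv - 4u + 16v - 16, LT = uv.
h_2 = -11uv - 7u + 6v^2 - 20v + 14, LT = uv.

S(h_1,h_2): lcm = uv. S = -3/22u + 6/11v^2 - 42/11v + 36/11.
  leading term u: no divisor's leading term divides it; move -3/22u to the remainder.
  leading term v^2: no divisor's leading term divides it; move 6/11v^2 to the remainder.
  leading term v: no divisor's leading term divides it; move -42/11v to the remainder.
  leading term 1: no divisor's leading term divides it; move 36/11 to the remainder.
  remainder -3/22u + 6/11v^2 - 42/11v + 36/11 ≠ 0; add k_3 = -3/22u + 6/11v^2 - 42/11v + 36/11 to the basis.

S(h_1,k_3): lcm = uv. S = 1/2u + 4v^3 - 28v^2 + 22v + 2.
  leading term u: subtract (-11/3)·k_3 from 1/2u + 4v^3 - 28v^2 + 22v + 2 → 4v^3 - 26v^2 + 8v + 14
  leading term v^3: no divisor's leading term divides it; move 4v^3 to the remainder.
  leading term v^2: no divisor's leading term divides it; move -26v^2 to the remainder.
  leading term v: no divisor's leading term divides it; move 8v to the remainder.
  leading term 1: no divisor's leading term divides it; move 14 to the remainder.
  remainder 4v^3 - 26v^2 + 8v + 14 ≠ 0; add k_4 = 4v^3 - 26v^2 + 8v + 14 to the basis.

The other S-polynomials (S(h_2,k_3), S(h_1,k_4), S(h_2,k_4), S(k_3,k_4)) all reduce to 0 modulo the current basis, so we have a Gröbner basis.
Inter-reduce: drop elements whose leading term is divisible by another's, tail-reduce, and make monic.
Reduced Gröbner basis: {u - 4v^2 + 28v - 24, v^3 - 13/2v^2 + 2v + 7/2}.

The bases are distinct; the ideals are different.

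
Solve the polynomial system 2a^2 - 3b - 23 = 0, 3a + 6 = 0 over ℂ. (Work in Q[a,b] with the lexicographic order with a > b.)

Compute a lex Gröbner basis by Buchberger's algorithm.
f_1 = 2a^2 - 3b - 23, LT = a^2.
f_2 = 3a + 6, LT = a.

S(f_1,f_2): lcm = a^2. S = -2a - 3/2b - 23/2.
  leading term a: subtract (-2/3)·f_2 from -2a - 3/2b - 23/2 → -3/2b - 15/2
  leading term b: no divisor's leading term divides it; move -3/2b to the remainder.
  leading term 1: no divisor's leading term divides it; move -15/2 to the remainder.
  remainder -3/2b - 15/2 ≠ 0; add h_3 = -3/2b - 15/2 to the basis.

The other S-polynomials (S(f_1,h_3), S(f_2,h_3)) all reduce to 0 modulo the current basis, so we have a Gröbner basis.
Inter-reduce: drop elements whose leading term is divisible by another's, tail-reduce, and make monic.
Reduced Gröbner basis: {a + 2, b + 5}.

A lex Gröbner basis eliminates variables successively. Here b + 5 depends only on b, with roots {-5}; lifting each root through the earlier basis elements recovers the full solutions.
  b = -5: the earlier basis element becomes a + 2 = 0, giving a = -2 — point (-2, -5).
Check: every point annihilates each of the original generators.
This is the nonlinear analogue of row-reducing a linear system.

{(-2, -5)}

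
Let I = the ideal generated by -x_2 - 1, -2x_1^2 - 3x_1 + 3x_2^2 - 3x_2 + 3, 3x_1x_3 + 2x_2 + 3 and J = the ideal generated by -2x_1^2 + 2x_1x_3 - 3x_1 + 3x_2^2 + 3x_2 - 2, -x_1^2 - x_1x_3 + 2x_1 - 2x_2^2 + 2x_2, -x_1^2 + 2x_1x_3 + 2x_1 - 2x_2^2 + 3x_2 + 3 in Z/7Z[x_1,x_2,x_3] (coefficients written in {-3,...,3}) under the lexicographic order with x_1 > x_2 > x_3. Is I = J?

Two ideals are equal iff their reduced Gröbner bases coincide (the reduced basis is unique for a fixed ordering).
Buchberger on the first generating set:
f_1 = -x_2 - 1, LT = x_2.
f_2 = -2x_1^2 - 3x_1 + 3x_2^2 - 3x_2 + 3, LT = x_1^2.
f_3 = 3x_1x_3 + 2x_2 + 3, LT = x_1x_3.

S(f_2,f_3): lcm = x_1^2x_3. S = -3x_1x_2 - 2x_1x_3 - x_1 + 2x_2^2x_3 - 2x_2x_3 + 2x_3.
  reduce S modulo (f_1, f_2, f_3):
  remainder 2x_1 - x_3 + 3 ≠ 0; add g_4 = 2x_1 - x_3 + 3 to the basis.

S(f_3,g_4): lcm = x_1x_3. S = 3x_2 - 3x_3^2 + 2x_3 + 1.
  reduce S modulo (f_1, f_2, f_3, g_4):
  remainder -3x_3^2 + 2x_3 - 2 ≠ 0; add g_5 = -3x_3^2 + 2x_3 - 2 to the basis.

The other S-polynomials (S(f_1,f_2), S(f_1,f_3), S(f_1,g_4), S(f_2,g_4), S(f_1,g_5), S(f_2,g_5), S(f_3,g_5), S(g_4,g_5)) all reduce to 0 modulo the current basis, so we have a Gröbner basis.
Inter-reduce: drop elements whose leading term is divisible by another's, tail-reduce, and make monic.
Reduced Gröbner basis: {x_1 + 3x_3 - 2, x_2 + 1, x_3^2 - 3x_3 + 3}.

Buchberger on the second generating set:
h_1 = -2x_1^2 + 2x_1x_3 - 3x_1 + 3x_2^2 + 3x_2 - 2, LT = x_1^2.
h_2 = -x_1^2 - x_1x_3 + 2x_1 - 2x_2^2 + 2x_2, LT = x_1^2.
h_3 = -x_1^2 + 2x_1x_3 + 2x_1 - 2x_2^2 + 3x_2 + 3, LT = x_1^2.

S(h_1,h_2): lcm = x_1^2. S = -2x_1x_3 - 3x_2 + 1.
  reduce S modulo (h_1, h_2, h_3):
  remainder -2x_1x_3 - 3x_2 + 1 ≠ 0; add k_4 = -2x_1x_3 - 3x_2 + 1 to the basis.

S(h_1,h_3): lcm = x_1^2. S = x_1x_3 - 2x_2 - 3.
  reduce S modulo (h_1, h_2, h_3, k_4):
  remainder 1 ≠ 0; add k_5 = 1 to the basis.

The other S-polynomials (S(h_2,h_3), S(h_1,k_4), S(h_2,k_4), S(h_3,k_4), S(h_1,k_5), S(h_2,k_5), S(h_3,k_5), S(k_4,k_5)) all reduce to 0 modulo the current basis, so we have a Gröbner basis.
Inter-reduce: drop elements whose leading term is divisible by another's, tail-reduce, and make monic.
Reduced Gröbner basis: {1}.

The bases are distinct; the ideals are different.

No, the ideals differ.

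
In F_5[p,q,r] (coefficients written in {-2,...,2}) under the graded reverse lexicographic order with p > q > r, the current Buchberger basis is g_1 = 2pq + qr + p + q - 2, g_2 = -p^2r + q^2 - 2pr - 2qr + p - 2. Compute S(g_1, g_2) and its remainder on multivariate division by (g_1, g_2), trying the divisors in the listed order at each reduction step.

S(g_1, g_2) = -2pqr^2 + q^3 - 2p^2r + pqr - 2q^2r + pq - pr - 2q; remainder on division = qr^3 + q^3 - 2q^2r + pr^2 - 2qr^2 - 2q^2 - 2qr - 2r^2 + r.

lcm(LM(g_1), LM(g_2)) = p^2qr.
S = (lcm/LT(g_1))·g_1 − (lcm/LT(g_2))·g_2 = -2pqr^2 + q^3 - 2p^2r + pqr - 2q^2r + pq - pr - 2q.
Reduce S modulo (g_1, g_2) in that order:
  leading term pqr^2: subtract (-r^2)·g_1 from -2pqr^2 + q^3 - 2p^2r + pqr - 2q^2r + pq - pr - 2q → qr^3 + q^3 - 2p^2r + pqr - 2q^2r + pr^2 + qr^2 + pq - pr - 2r^2 - 2q
  leading term qr^3: no divisor's leading term divides it; move qr^3 to the remainder.
  leading term q^3: no divisor's leading term divides it; move q^3 to the remainder.
  leading term p^2r: subtract (2)·g_2 from -2p^2r + pqr - 2q^2r + pr^2 + qr^2 + pq - pr - 2r^2 - 2q → pqr - 2q^2r + pr^2 + qr^2 + pq - 2q^2 - 2pr - qr - 2r^2 - 2p - 2q - 1
  leading term pqr: subtract (-2r)·g_1 from pqr - 2q^2r + pr^2 + qr^2 + pq - 2q^2 - 2pr - qr - 2r^2 - 2p - 2q - 1 → -2q^2r + pr^2 - 2qr^2 + pq - 2q^2 + qr - 2r^2 - 2p - 2q + r - 1
  leading term q^2r: no divisor's leading term divides it; move -2q^2r to the remainder.
  leading term pr^2: no divisor's leading term divides it; move pr^2 to the remainder.
  leading term qr^2: no divisor's leading term divides it; move -2qr^2 to the remainder.
  leading term pq: subtract (-2)·g_1 from pq - 2q^2 + qr - 2r^2 - 2p - 2q + r - 1 → -2q^2 - 2qr - 2r^2 + r
  leading term q^2: no divisor's leading term divides it; move -2q^2 to the remainder.
  leading term qr: no divisor's leading term divides it; move -2qr to the remainder.
  leading term r^2: no divisor's leading term divides it; move -2r^2 to the remainder.
  leading term r: no divisor's leading term divides it; move r to the remainder.
The remainder qr^3 + q^3 - 2q^2r + pr^2 - 2qr^2 - 2q^2 - 2qr - 2r^2 + r is nonzero, so it would be added as the next basis element.
An S-polynomial is built so that the two leading terms cancel; whether anything survives reduction is exactly the Gröbner-basis criterion.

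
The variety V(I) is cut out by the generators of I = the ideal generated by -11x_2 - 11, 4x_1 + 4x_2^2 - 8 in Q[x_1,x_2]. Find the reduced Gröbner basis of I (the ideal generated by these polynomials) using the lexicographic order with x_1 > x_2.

G = {x_1 - 1, x_2 + 1}

f_1 = -11x_2 - 11, LT = x_2.
f_2 = 4x_1 + 4x_2^2 - 8, LT = x_1.

The S-polynomials (S(f_1,f_2)) all reduce to 0 modulo the current basis, so we have a Gröbner basis.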